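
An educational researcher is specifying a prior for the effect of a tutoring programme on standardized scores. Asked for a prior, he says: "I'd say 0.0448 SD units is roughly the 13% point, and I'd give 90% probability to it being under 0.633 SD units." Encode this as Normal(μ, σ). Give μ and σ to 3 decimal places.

μ = 0.320, σ = 0.244

The p-quantile of Normal(μ,σ) is μ + z_p·σ, with z_{0.13} = -1.126 and z_{0.9} = 1.282.
Eliminate σ: μ = (z₂·x₁ − z₁·x₂)/(z₂ − z₁) = (1.282·0.0448 − (-1.126)·0.633)/2.408 = 0.320.
Then σ = (x₂ − x₁)/(z₂ − z₁) = (0.633 − 0.0448)/2.408 = 0.244.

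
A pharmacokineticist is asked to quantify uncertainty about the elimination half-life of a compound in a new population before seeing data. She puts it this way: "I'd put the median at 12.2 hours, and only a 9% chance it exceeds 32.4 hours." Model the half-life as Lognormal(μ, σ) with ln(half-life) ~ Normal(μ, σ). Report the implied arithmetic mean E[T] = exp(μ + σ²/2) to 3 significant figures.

If T ~ Lognormal(μ,σ) then ln T ~ Normal(μ,σ), so the p-quantile of ln T is μ + z_p·σ.
ln(12.2) = 2.501 and ln(32.4) = 3.478; z_{0.5} = 0, z_{0.91} = 1.341.
σ = (3.478 − 2.501)/(1.341 − (0)) = 0.728.
μ = 2.501 − (0)·0.728 = 2.501.
E[T] = exp(μ + σ²/2) = exp(2.501 + 0.2653) = 15.9 hours.

E[T] ≈ 15.9 hours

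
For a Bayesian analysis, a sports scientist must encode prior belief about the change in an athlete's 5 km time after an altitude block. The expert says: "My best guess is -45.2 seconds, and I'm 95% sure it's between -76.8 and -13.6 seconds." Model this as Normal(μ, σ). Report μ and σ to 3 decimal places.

μ = -45.200, σ = 16.123

A symmetric 95% interval runs μ ± z·σ with z = 1.96.
Half-width = 31.6, so σ = 31.6/1.96 = 16.123.
μ is the stated best guess, -45.200.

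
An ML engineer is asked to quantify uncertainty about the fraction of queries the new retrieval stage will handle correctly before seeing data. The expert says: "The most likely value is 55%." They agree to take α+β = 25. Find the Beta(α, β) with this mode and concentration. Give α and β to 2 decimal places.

For α,β > 1 the Beta mode is (α−1)/(α+β−2). With α+β = 25, the mode is (α−1)/23.
Set (α−1)/23 = 0.55 → α = 1 + 0.55·23 = 13.65.
β = 25 − α = 11.35.

α = 13.65, β = 11.35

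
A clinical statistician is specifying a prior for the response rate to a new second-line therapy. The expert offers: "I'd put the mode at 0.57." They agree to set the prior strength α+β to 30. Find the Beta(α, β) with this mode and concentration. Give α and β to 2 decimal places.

α = 16.96, β = 13.04

For α,β > 1 the Beta mode is (α−1)/(α+β−2). With α+β = 30, the mode is (α−1)/28.
Set (α−1)/28 = 0.57 → α = 1 + 0.57·28 = 16.96.
β = 30 − α = 13.04.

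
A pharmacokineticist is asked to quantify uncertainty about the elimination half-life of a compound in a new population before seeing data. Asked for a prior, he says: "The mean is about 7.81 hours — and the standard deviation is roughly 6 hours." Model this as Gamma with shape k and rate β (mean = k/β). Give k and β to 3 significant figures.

k ≈ 1.69, β ≈ 0.217

For Gamma(k, rate β): mean = k/β, variance = k/β², so CV = 1/√k.
CV = SD/mean = 6/7.81 = 0.7682, hence k = 1/CV² = 1.69.
Then β = k/mean = 1.69/7.81 = 0.217.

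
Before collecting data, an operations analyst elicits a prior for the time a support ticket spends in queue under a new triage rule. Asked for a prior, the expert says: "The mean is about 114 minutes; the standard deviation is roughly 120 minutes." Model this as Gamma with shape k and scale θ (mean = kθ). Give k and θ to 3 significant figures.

k ≈ 0.902, θ ≈ 126

For Gamma(k, scale θ): mean = kθ, variance = kθ², so CV = 1/√k.
CV = SD/mean = 120/114 = 1.053, hence k = 1/CV² = 0.902.
Then θ = mean/k = 114/0.902 = 126.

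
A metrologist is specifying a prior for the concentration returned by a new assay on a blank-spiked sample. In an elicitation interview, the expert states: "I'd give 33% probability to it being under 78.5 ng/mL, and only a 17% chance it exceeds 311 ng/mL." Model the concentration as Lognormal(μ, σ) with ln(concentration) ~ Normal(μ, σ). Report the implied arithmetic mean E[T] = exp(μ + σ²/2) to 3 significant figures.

E[T] ≈ 197 ng/mL

If T ~ Lognormal(μ,σ) then ln T ~ Normal(μ,σ), so the p-quantile of ln T is μ + z_p·σ.
ln(78.5) = 4.363 and ln(311) = 5.74; z_{0.33} = -0.4399, z_{0.83} = 0.9542.
σ = (5.74 − 4.363)/(0.9542 − (-0.4399)) = 0.988.
μ = 4.363 − (-0.4399)·0.988 = 4.798.
E[T] = exp(μ + σ²/2) = exp(4.798 + 0.4876) = 197 ng/mL.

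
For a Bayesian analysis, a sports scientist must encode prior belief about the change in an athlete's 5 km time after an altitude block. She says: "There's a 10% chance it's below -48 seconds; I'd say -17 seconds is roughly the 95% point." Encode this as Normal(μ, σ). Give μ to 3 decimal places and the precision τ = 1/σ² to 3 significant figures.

μ = -34.424, τ = 0.00891

The p-quantile of Normal(μ,σ) is μ + z_p·σ, with z_{0.1} = -1.282 and z_{0.95} = 1.645.
Eliminate σ: μ = (z₂·x₁ − z₁·x₂)/(z₂ − z₁) = (1.645·-48 − (-1.282)·-17)/2.926 = -34.424.
Then σ = (x₂ − x₁)/(z₂ − z₁) = (-17 − -48)/2.926 = 10.593.
Precision τ = 1/σ² = 1/10.59² = 0.00891.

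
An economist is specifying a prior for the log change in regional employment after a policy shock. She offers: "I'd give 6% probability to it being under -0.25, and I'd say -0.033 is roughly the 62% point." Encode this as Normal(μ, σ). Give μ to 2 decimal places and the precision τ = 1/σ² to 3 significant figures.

The p-quantile of Normal(μ,σ) is μ + z_p·σ, with z_{0.06} = -1.555 and z_{0.62} = 0.3055.
Eliminate σ: μ = (z₂·x₁ − z₁·x₂)/(z₂ − z₁) = (0.3055·-0.25 − (-1.555)·-0.033)/1.86 = -0.07.
Then σ = (x₂ − x₁)/(z₂ − z₁) = (-0.033 − -0.25)/1.86 = 0.12.
Precision τ = 1/σ² = 1/0.1167² = 73.5.

μ = -0.07, τ = 73.5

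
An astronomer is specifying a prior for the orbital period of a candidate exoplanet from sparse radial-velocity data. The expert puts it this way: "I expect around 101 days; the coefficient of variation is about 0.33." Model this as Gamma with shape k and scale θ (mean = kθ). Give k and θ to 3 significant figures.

For Gamma(k, scale θ): mean = kθ, variance = kθ², so CV = 1/√k.
CV = 0.33, hence k = 1/CV² = 9.18.
Then θ = mean/k = 101/9.18 = 11.

k ≈ 9.18, θ ≈ 11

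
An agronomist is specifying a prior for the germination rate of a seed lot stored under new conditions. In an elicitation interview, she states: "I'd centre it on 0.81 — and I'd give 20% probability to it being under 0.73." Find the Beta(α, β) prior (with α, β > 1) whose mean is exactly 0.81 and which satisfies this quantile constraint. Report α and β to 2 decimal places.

α ≈ 11.96, β ≈ 2.81

With mean 0.81 fixed, write α = 0.81s, β = 0.19s where s = α+β.
Need P(θ < 0.73) = 0.2 under Beta(0.81s, 0.19s). Normal approximation: (q−m)/√(m(1−m)/s) ≈ z_{0.2} = -0.842, so s ≈ 0.81·0.19·(-0.842)²/(0.73−0.81)² = 17.0.
At s = 17.0: P(θ<0.73) ≈ 0.188. Adjusting to match 0.2 gives s ≈ 14.77.
So α = 0.81·14.77 ≈ 11.96, β = 0.19·14.77 ≈ 2.81.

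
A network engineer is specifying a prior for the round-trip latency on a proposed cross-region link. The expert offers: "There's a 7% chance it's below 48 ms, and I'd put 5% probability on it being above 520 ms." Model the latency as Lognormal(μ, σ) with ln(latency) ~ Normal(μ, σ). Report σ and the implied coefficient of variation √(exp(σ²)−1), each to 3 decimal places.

If T ~ Lognormal(μ,σ) then ln T ~ Normal(μ,σ), so the p-quantile of ln T is μ + z_p·σ.
ln(48) = 3.871 and ln(520) = 6.254; z_{0.07} = -1.476, z_{0.95} = 1.645.
σ = (6.254 − 3.871)/(1.645 − (-1.476)) = 0.764.
μ = 3.871 − (-1.476)·0.764 = 4.998.
CV = √(exp(σ²)−1) = √(exp(0.5829)−1) = 0.890.

σ ≈ 0.764, CV ≈ 0.890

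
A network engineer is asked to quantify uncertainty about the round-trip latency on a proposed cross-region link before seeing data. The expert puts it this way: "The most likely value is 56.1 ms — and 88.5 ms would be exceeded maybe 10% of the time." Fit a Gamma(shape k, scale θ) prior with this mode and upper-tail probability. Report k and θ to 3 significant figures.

k ≈ 10, θ ≈ 6.22

Gamma(k,θ) with k>1 has mode (k−1)θ, so θ = 56.1/(k−1).
Need P(X < 88.5) = 0.9 with θ tied to k this way. Start at k = 2, θ = 56.1: P(X<88.5) ≈ 0.468.
Too low — raise k to concentrate. Iterating converges to k ≈ 10.
Then θ = 56.1/(10−1) ≈ 6.22.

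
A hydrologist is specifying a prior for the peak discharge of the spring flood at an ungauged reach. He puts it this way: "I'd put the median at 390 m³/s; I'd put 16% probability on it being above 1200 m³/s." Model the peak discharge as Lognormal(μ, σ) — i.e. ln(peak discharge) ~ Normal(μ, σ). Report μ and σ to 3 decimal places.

If T ~ Lognormal(μ,σ) then ln T ~ Normal(μ,σ), so the p-quantile of ln T is μ + z_p·σ.
ln(390) = 5.966 and ln(1200) = 7.09; z_{0.5} = 0, z_{0.84} = 0.9945.
σ = (7.09 − 5.966)/(0.9945 − (0)) = 1.130.
μ = 5.966 − (0)·1.130 = 5.966.

μ ≈ 5.966, σ ≈ 1.130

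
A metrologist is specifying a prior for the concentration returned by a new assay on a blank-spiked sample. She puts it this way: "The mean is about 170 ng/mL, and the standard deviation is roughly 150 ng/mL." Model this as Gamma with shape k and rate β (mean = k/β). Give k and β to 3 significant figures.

For Gamma(k, rate β): mean = k/β, variance = k/β², so CV = 1/√k.
CV = SD/mean = 150/170 = 0.8824, hence k = 1/CV² = 1.28.
Then β = k/mean = 1.28/170 = 0.00756.

k ≈ 1.28, β ≈ 0.00756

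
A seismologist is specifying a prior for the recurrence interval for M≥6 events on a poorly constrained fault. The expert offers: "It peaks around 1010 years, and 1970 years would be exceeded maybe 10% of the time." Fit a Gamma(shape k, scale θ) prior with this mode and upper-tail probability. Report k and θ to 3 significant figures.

k ≈ 5.29, θ ≈ 235

Gamma(k,θ) with k>1 has mode (k−1)θ, so θ = 1010/(k−1).
Need P(X < 1970) = 0.9 with θ tied to k this way. Start at k = 2, θ = 1010: P(X<1970) ≈ 0.580.
Too low — raise k to concentrate. Iterating converges to k ≈ 5.29.
Then θ = 1010/(5.29−1) ≈ 235.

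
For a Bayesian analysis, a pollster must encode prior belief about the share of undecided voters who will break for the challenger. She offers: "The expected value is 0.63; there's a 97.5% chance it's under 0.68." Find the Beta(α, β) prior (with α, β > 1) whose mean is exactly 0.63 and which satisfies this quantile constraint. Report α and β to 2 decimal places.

With mean 0.63 fixed, write α = 0.63s, β = 0.37s where s = α+β.
Need P(θ < 0.68) = 0.975 under Beta(0.63s, 0.37s). Normal approximation: (q−m)/√(m(1−m)/s) ≈ z_{0.975} = 1.96, so s ≈ 0.63·0.37·(1.96)²/(0.68−0.63)² = 358.2.
At s = 358.2: P(θ<0.68) ≈ 0.977. Adjusting to match 0.975 gives s ≈ 346.74.
So α = 0.63·346.74 ≈ 218.44, β = 0.37·346.74 ≈ 128.29.

α ≈ 218.44, β ≈ 128.29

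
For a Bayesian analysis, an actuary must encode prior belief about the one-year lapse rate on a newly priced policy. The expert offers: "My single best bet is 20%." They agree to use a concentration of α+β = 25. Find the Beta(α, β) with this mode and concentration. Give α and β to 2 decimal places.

α = 5.60, β = 19.40

For α,β > 1 the Beta mode is (α−1)/(α+β−2). With α+β = 25, the mode is (α−1)/23.
Set (α−1)/23 = 0.2 → α = 1 + 0.2·23 = 5.60.
β = 25 − α = 19.40.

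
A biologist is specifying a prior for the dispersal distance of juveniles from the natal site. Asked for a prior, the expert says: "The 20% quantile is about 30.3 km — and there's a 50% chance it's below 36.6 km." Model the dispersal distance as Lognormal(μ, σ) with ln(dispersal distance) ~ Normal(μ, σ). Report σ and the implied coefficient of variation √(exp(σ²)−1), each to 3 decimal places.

If T ~ Lognormal(μ,σ) then ln T ~ Normal(μ,σ), so the p-quantile of ln T is μ + z_p·σ.
ln(30.3) = 3.411 and ln(36.6) = 3.6; z_{0.2} = -0.8416, z_{0.5} = 0.
σ = (3.6 − 3.411)/(0 − (-0.8416)) = 0.224.
μ = 3.411 − (-0.8416)·0.224 = 3.600.
CV = √(exp(σ²)−1) = √(exp(0.0504)−1) = 0.227.

σ ≈ 0.224, CV ≈ 0.227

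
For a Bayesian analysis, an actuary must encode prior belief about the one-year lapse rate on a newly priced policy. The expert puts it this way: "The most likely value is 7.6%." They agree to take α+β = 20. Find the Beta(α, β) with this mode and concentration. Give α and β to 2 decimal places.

α = 2.37, β = 17.63

For α,β > 1 the Beta mode is (α−1)/(α+β−2). With α+β = 20, the mode is (α−1)/18.
Set (α−1)/18 = 0.076 → α = 1 + 0.076·18 = 2.37.
β = 20 − α = 17.63.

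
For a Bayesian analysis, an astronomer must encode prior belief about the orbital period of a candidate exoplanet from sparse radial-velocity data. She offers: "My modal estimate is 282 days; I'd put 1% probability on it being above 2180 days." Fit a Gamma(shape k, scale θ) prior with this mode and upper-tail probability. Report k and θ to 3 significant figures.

k ≈ 1.81, θ ≈ 347

Gamma(k,θ) with k>1 has mode (k−1)θ, so θ = 282/(k−1).
Need P(X < 2180) = 0.99 with θ tied to k this way. Start at k = 2, θ = 282: P(X<2180) ≈ 0.996.
Too high — lower k to spread out. Iterating converges to k ≈ 1.81.
Then θ = 282/(1.81−1) ≈ 347.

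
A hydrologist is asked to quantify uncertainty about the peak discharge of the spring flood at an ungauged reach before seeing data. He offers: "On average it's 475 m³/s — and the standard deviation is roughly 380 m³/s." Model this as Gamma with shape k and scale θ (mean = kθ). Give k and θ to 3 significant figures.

For Gamma(k, scale θ): mean = kθ, variance = kθ², so CV = 1/√k.
CV = SD/mean = 380/475 = 0.8, hence k = 1/CV² = 1.56.
Then θ = mean/k = 475/1.56 = 304.

k ≈ 1.56, θ ≈ 304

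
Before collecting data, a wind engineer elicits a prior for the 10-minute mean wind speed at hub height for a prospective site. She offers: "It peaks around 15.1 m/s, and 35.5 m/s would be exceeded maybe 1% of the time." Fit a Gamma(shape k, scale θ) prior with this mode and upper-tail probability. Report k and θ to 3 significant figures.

k ≈ 7.51, θ ≈ 2.32

Gamma(k,θ) with k>1 has mode (k−1)θ, so θ = 15.1/(k−1).
Need P(X < 35.5) = 0.99 with θ tied to k this way. Start at k = 2, θ = 15.1: P(X<35.5) ≈ 0.681.
Too low — raise k to concentrate. Iterating converges to k ≈ 7.51.
Then θ = 15.1/(7.51−1) ≈ 2.32.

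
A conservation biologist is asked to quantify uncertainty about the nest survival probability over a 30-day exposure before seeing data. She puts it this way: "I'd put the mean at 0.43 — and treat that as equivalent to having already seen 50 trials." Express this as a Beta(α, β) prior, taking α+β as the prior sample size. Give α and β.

α = 21.5, β = 28.5

Under the effective-sample-size interpretation, Beta(α, β) has prior mean α/(α+β) and prior sample size α+β.
So α+β = 50 and α/(α+β) = 0.43, giving α = 0.43·50 = 21.5 and β = 50 − 21.5 = 28.5.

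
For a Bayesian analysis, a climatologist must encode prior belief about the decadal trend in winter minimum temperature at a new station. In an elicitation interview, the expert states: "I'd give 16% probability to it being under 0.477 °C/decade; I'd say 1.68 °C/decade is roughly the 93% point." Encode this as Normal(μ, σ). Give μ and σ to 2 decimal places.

The p-quantile of Normal(μ,σ) is μ + z_p·σ, with z_{0.16} = -0.9945 and z_{0.93} = 1.476.
Eliminate σ: μ = (z₂·x₁ − z₁·x₂)/(z₂ − z₁) = (1.476·0.477 − (-0.9945)·1.68)/2.47 = 0.96.
Then σ = (x₂ − x₁)/(z₂ − z₁) = (1.68 − 0.477)/2.47 = 0.49.

μ = 0.96, σ = 0.49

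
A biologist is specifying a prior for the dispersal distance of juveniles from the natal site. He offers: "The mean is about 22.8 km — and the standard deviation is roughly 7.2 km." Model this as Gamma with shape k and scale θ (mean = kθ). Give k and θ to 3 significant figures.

For Gamma(k, scale θ): mean = kθ, variance = kθ², so CV = 1/√k.
CV = SD/mean = 7.2/22.8 = 0.3158, hence k = 1/CV² = 10.
Then θ = mean/k = 22.8/10 = 2.27.

k ≈ 10, θ ≈ 2.27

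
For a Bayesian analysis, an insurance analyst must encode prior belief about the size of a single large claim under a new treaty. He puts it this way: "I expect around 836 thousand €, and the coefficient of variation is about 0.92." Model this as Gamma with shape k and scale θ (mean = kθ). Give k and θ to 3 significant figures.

k ≈ 1.18, θ ≈ 708

For Gamma(k, scale θ): mean = kθ, variance = kθ², so CV = 1/√k.
CV = 0.92, hence k = 1/CV² = 1.18.
Then θ = mean/k = 836/1.18 = 708.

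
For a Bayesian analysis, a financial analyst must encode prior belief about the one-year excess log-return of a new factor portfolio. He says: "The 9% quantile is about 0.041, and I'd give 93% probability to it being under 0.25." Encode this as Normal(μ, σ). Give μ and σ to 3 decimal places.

The p-quantile of Normal(μ,σ) is μ + z_p·σ, with z_{0.09} = -1.341 and z_{0.93} = 1.476.
Eliminate σ: μ = (z₂·x₁ − z₁·x₂)/(z₂ − z₁) = (1.476·0.041 − (-1.341)·0.25)/2.817 = 0.140.
Then σ = (x₂ − x₁)/(z₂ − z₁) = (0.25 − 0.041)/2.817 = 0.074.

μ = 0.140, σ = 0.074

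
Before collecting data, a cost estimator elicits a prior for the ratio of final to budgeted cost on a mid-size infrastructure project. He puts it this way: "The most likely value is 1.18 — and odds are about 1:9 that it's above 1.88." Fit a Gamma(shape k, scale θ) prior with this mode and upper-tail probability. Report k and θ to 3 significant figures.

k ≈ 9.66, θ ≈ 0.136

Gamma(k,θ) with k>1 has mode (k−1)θ, so θ = 1.18/(k−1).
Need P(X < 1.88) = 0.9 with θ tied to k this way. Start at k = 2, θ = 1.18: P(X<1.88) ≈ 0.473.
Too low — raise k to concentrate. Iterating converges to k ≈ 9.66.
Then θ = 1.18/(9.66−1) ≈ 0.136.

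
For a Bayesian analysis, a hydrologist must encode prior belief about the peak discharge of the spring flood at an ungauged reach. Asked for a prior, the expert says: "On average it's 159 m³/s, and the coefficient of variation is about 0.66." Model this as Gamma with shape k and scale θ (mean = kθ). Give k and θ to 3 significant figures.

k ≈ 2.3, θ ≈ 69.3

For Gamma(k, scale θ): mean = kθ, variance = kθ², so CV = 1/√k.
CV = 0.66, hence k = 1/CV² = 2.3.
Then θ = mean/k = 159/2.3 = 69.3.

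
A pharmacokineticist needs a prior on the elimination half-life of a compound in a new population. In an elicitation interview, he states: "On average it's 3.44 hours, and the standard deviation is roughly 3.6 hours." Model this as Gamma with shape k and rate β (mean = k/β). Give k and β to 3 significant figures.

k ≈ 0.913, β ≈ 0.265

For Gamma(k, rate β): mean = k/β, variance = k/β², so CV = 1/√k.
CV = SD/mean = 3.6/3.44 = 1.047, hence k = 1/CV² = 0.913.
Then β = k/mean = 0.913/3.44 = 0.265.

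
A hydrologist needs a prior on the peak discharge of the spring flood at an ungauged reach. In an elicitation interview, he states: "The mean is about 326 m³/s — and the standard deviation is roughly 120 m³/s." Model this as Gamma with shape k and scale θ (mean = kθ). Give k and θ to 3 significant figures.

For Gamma(k, scale θ): mean = kθ, variance = kθ², so CV = 1/√k.
CV = SD/mean = 120/326 = 0.3681, hence k = 1/CV² = 7.38.
Then θ = mean/k = 326/7.38 = 44.2.

k ≈ 7.38, θ ≈ 44.2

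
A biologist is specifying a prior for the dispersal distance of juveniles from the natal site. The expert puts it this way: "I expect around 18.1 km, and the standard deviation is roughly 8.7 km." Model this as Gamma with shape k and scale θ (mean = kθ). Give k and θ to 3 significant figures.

k ≈ 4.33, θ ≈ 4.18

For Gamma(k, scale θ): mean = kθ, variance = kθ², so CV = 1/√k.
CV = SD/mean = 8.7/18.1 = 0.4807, hence k = 1/CV² = 4.33.
Then θ = mean/k = 18.1/4.33 = 4.18.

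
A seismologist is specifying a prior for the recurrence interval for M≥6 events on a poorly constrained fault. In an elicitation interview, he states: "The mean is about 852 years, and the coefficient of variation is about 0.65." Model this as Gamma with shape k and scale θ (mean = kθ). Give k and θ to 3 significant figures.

For Gamma(k, scale θ): mean = kθ, variance = kθ², so CV = 1/√k.
CV = 0.65, hence k = 1/CV² = 2.37.
Then θ = mean/k = 852/2.37 = 360.

k ≈ 2.37, θ ≈ 360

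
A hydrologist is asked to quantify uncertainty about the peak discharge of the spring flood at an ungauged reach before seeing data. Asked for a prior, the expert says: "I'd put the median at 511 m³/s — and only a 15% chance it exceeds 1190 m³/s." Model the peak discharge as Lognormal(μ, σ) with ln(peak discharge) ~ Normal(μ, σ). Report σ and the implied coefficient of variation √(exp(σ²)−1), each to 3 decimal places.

If T ~ Lognormal(μ,σ) then ln T ~ Normal(μ,σ), so the p-quantile of ln T is μ + z_p·σ.
ln(511) = 6.236 and ln(1190) = 7.082; z_{0.5} = 0, z_{0.85} = 1.036.
σ = (7.082 − 6.236)/(1.036 − (0)) = 0.816.
μ = 6.236 − (0)·0.816 = 6.236.
CV = √(exp(σ²)−1) = √(exp(0.6652)−1) = 0.972.

σ ≈ 0.816, CV ≈ 0.972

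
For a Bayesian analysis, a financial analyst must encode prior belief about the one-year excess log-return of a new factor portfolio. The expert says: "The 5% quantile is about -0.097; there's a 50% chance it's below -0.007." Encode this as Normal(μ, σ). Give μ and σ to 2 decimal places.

μ = -0.01, σ = 0.05

The p-quantile of Normal(μ,σ) is μ + z_p·σ, with z_{0.05} = -1.645 and z_{0.5} = 0.
Eliminate σ: μ = (z₂·x₁ − z₁·x₂)/(z₂ − z₁) = (0·-0.097 − (-1.645)·-0.007)/1.645 = -0.01.
Then σ = (x₂ − x₁)/(z₂ − z₁) = (-0.007 − -0.097)/1.645 = 0.05.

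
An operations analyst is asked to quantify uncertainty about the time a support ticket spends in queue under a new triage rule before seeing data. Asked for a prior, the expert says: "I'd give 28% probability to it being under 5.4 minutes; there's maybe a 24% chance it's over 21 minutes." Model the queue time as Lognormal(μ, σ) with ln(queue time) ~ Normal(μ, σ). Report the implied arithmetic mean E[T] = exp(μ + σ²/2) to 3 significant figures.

If T ~ Lognormal(μ,σ) then ln T ~ Normal(μ,σ), so the p-quantile of ln T is μ + z_p·σ.
ln(5.4) = 1.686 and ln(21) = 3.045; z_{0.28} = -0.5828, z_{0.76} = 0.7063.
σ = (3.045 − 1.686)/(0.7063 − (-0.5828)) = 1.054.
μ = 1.686 − (-0.5828)·1.054 = 2.300.
E[T] = exp(μ + σ²/2) = exp(2.300 + 0.5549) = 17.4 minutes.

E[T] ≈ 17.4 minutes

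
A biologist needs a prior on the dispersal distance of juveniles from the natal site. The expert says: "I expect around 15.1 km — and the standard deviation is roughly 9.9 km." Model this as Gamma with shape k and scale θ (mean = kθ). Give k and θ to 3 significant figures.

k ≈ 2.33, θ ≈ 6.49

For Gamma(k, scale θ): mean = kθ, variance = kθ², so CV = 1/√k.
CV = SD/mean = 9.9/15.1 = 0.6556, hence k = 1/CV² = 2.33.
Then θ = mean/k = 15.1/2.33 = 6.49.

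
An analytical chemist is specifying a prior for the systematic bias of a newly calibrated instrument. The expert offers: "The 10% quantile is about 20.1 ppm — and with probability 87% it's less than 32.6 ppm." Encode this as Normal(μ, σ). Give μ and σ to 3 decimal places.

μ = 26.753, σ = 5.191

For Normal(μ,σ), the p-quantile is μ + z_p·σ. Here z_{0.1} = -1.282, z_{0.87} = 1.126.
So 20.1 = μ − 1.282σ and 32.6 = μ + 1.126σ.
Subtracting: σ = (32.6 − 20.1)/(1.126 − (-1.282)) = 5.191.
Then μ = 20.1 − (-1.282)·5.191 = 26.753.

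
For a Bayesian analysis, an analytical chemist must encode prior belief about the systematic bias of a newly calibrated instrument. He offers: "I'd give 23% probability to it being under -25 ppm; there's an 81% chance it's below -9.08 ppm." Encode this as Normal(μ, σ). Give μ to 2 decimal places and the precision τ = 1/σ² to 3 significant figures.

μ = -17.72, τ = 0.0103

For Normal(μ,σ), the p-quantile is μ + z_p·σ. Here z_{0.23} = -0.7388, z_{0.81} = 0.8779.
So -25 = μ − 0.7388σ and -9.08 = μ + 0.8779σ.
Subtracting: σ = (-9.08 − -25)/(0.8779 − (-0.7388)) = 9.85.
Then μ = -25 − (-0.7388)·9.85 = -17.72.
Precision τ = 1/σ² = 1/9.847² = 0.0103.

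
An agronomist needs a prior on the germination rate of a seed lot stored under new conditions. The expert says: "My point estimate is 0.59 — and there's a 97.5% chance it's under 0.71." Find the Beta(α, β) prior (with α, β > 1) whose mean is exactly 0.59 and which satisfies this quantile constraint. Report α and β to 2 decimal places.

α ≈ 35.47, β ≈ 24.65

With mean 0.59 fixed, write α = 0.59s, β = 0.41s where s = α+β.
Need P(θ < 0.71) = 0.975 under Beta(0.59s, 0.41s). Normal approximation: (q−m)/√(m(1−m)/s) ≈ z_{0.975} = 1.96, so s ≈ 0.59·0.41·(1.96)²/(0.71−0.59)² = 64.5.
At s = 64.5: P(θ<0.71) ≈ 0.979. Adjusting to match 0.975 gives s ≈ 60.11.
So α = 0.59·60.11 ≈ 35.47, β = 0.41·60.11 ≈ 24.65.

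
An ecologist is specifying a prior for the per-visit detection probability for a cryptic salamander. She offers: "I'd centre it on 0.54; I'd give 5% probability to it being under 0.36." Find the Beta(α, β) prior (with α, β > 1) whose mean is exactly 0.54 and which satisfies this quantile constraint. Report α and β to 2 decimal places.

α ≈ 11.00, β ≈ 9.37

With mean 0.54 fixed, write α = 0.54s, β = 0.46s where s = α+β.
Need P(θ < 0.36) = 0.05 under Beta(0.54s, 0.46s). Normal approximation: (q−m)/√(m(1−m)/s) ≈ z_{0.05} = -1.64, so s ≈ 0.54·0.46·(-1.64)²/(0.36−0.54)² = 20.7.
At s = 20.7: P(θ<0.36) ≈ 0.048. Adjusting to match 0.05 gives s ≈ 20.38.
So α = 0.54·20.38 ≈ 11.00, β = 0.46·20.38 ≈ 9.37.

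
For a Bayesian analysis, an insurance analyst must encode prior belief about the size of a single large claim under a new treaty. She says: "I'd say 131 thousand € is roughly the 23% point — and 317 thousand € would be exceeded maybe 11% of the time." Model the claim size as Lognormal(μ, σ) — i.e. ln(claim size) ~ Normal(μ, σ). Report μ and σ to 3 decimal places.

μ ≈ 5.207, σ ≈ 0.450

If T ~ Lognormal(μ,σ) then ln T ~ Normal(μ,σ), so the p-quantile of ln T is μ + z_p·σ.
ln(131) = 4.875 and ln(317) = 5.759; z_{0.23} = -0.7388, z_{0.89} = 1.227.
σ = (5.759 − 4.875)/(1.227 − (-0.7388)) = 0.450.
μ = 4.875 − (-0.7388)·0.450 = 5.207.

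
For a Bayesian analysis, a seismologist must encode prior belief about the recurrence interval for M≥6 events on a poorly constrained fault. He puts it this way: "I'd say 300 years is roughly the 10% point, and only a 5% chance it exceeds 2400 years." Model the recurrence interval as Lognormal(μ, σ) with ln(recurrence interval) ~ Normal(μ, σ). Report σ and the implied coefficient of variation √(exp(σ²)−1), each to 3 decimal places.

If T ~ Lognormal(μ,σ) then ln T ~ Normal(μ,σ), so the p-quantile of ln T is μ + z_p·σ.
ln(300) = 5.704 and ln(2400) = 7.783; z_{0.1} = -1.282, z_{0.95} = 1.645.
σ = (7.783 − 5.704)/(1.645 − (-1.282)) = 0.711.
μ = 5.704 − (-1.282)·0.711 = 6.614.
CV = √(exp(σ²)−1) = √(exp(0.5049)−1) = 0.810.

σ ≈ 0.711, CV ≈ 0.810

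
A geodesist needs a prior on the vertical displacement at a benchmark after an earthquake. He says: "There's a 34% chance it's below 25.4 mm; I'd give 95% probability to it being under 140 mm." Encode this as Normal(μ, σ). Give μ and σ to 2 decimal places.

μ = 48.38, σ = 55.70

The p-quantile of Normal(μ,σ) is μ + z_p·σ, with z_{0.34} = -0.4125 and z_{0.95} = 1.645.
Eliminate σ: μ = (z₂·x₁ − z₁·x₂)/(z₂ − z₁) = (1.645·25.4 − (-0.4125)·140)/2.057 = 48.38.
Then σ = (x₂ − x₁)/(z₂ − z₁) = (140 − 25.4)/2.057 = 55.70.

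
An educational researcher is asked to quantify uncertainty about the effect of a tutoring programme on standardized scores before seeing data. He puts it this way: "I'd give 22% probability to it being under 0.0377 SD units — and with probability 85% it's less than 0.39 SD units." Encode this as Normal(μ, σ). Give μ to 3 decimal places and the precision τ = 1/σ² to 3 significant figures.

The p-quantile of Normal(μ,σ) is μ + z_p·σ, with z_{0.22} = -0.7722 and z_{0.85} = 1.036.
Eliminate σ: μ = (z₂·x₁ − z₁·x₂)/(z₂ − z₁) = (1.036·0.0377 − (-0.7722)·0.39)/1.809 = 0.188.
Then σ = (x₂ − x₁)/(z₂ − z₁) = (0.39 − 0.0377)/1.809 = 0.195.
Precision τ = 1/σ² = 1/0.1948² = 26.4.

μ = 0.188, τ = 26.4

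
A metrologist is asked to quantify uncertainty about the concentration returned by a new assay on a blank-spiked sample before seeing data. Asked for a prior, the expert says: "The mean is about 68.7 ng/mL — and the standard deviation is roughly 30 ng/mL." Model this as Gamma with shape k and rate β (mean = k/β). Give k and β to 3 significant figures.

k ≈ 5.24, β ≈ 0.0763

For Gamma(k, rate β): mean = k/β, variance = k/β², so CV = 1/√k.
CV = SD/mean = 30/68.7 = 0.4367, hence k = 1/CV² = 5.24.
Then β = k/mean = 5.24/68.7 = 0.0763.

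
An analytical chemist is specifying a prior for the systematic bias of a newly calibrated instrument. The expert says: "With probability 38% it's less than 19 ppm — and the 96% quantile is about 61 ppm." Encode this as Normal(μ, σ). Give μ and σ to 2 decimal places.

μ = 25.24, σ = 20.43

For Normal(μ,σ), the p-quantile is μ + z_p·σ. Here z_{0.38} = -0.3055, z_{0.96} = 1.751.
So 19 = μ − 0.3055σ and 61 = μ + 1.751σ.
Subtracting: σ = (61 − 19)/(1.751 − (-0.3055)) = 20.43.
Then μ = 19 − (-0.3055)·20.43 = 25.24.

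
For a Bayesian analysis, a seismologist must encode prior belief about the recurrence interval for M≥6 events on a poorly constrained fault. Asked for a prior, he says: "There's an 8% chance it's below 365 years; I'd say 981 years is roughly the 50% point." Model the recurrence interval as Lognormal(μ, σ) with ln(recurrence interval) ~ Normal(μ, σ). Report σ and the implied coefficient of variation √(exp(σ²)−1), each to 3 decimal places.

σ ≈ 0.704, CV ≈ 0.800

If T ~ Lognormal(μ,σ) then ln T ~ Normal(μ,σ), so the p-quantile of ln T is μ + z_p·σ.
ln(365) = 5.9 and ln(981) = 6.889; z_{0.08} = -1.405, z_{0.5} = 0.
σ = (6.889 − 5.9)/(0 − (-1.405)) = 0.704.
μ = 5.9 − (-1.405)·0.704 = 6.889.
CV = √(exp(σ²)−1) = √(exp(0.4951)−1) = 0.800.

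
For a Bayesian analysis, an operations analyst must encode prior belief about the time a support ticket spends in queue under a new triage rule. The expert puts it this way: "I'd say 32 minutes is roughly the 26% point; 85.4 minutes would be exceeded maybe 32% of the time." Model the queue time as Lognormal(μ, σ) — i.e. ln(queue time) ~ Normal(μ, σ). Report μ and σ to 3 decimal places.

If T ~ Lognormal(μ,σ) then ln T ~ Normal(μ,σ), so the p-quantile of ln T is μ + z_p·σ.
ln(32) = 3.466 and ln(85.4) = 4.447; z_{0.26} = -0.6433, z_{0.68} = 0.4677.
σ = (4.447 − 3.466)/(0.4677 − (-0.6433)) = 0.884.
μ = 3.466 − (-0.6433)·0.884 = 4.034.

μ ≈ 4.034, σ ≈ 0.884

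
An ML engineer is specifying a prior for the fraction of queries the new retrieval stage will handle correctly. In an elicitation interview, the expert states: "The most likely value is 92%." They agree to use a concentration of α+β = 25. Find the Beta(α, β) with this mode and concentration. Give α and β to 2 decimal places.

For α,β > 1 the Beta mode is (α−1)/(α+β−2). With α+β = 25, the mode is (α−1)/23.
Set (α−1)/23 = 0.92 → α = 1 + 0.92·23 = 22.16.
β = 25 − α = 2.84.

α = 22.16, β = 2.84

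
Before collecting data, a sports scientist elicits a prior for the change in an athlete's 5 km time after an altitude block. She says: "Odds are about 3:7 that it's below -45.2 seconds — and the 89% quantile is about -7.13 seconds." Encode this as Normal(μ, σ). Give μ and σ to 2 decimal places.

The p-quantile of Normal(μ,σ) is μ + z_p·σ, with z_{0.3} = -0.5244 and z_{0.89} = 1.227.
Eliminate σ: μ = (z₂·x₁ − z₁·x₂)/(z₂ − z₁) = (1.227·-45.2 − (-0.5244)·-7.13)/1.751 = -33.80.
Then σ = (x₂ − x₁)/(z₂ − z₁) = (-7.13 − -45.2)/1.751 = 21.74.

μ = -33.80, σ = 21.74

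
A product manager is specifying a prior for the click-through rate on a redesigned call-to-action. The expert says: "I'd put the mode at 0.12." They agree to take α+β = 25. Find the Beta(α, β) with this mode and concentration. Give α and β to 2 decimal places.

α = 3.76, β = 21.24

For α,β > 1 the Beta mode is (α−1)/(α+β−2). With α+β = 25, the mode is (α−1)/23.
Set (α−1)/23 = 0.12 → α = 1 + 0.12·23 = 3.76.
β = 25 − α = 21.24.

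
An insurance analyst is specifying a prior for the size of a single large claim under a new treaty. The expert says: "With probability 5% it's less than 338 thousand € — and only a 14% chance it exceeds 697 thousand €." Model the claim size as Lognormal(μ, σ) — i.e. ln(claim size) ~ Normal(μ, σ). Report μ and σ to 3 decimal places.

μ ≈ 6.260, σ ≈ 0.266

If T ~ Lognormal(μ,σ) then ln T ~ Normal(μ,σ), so the p-quantile of ln T is μ + z_p·σ.
ln(338) = 5.823 and ln(697) = 6.547; z_{0.05} = -1.645, z_{0.86} = 1.08.
σ = (6.547 − 5.823)/(1.08 − (-1.645)) = 0.266.
μ = 5.823 − (-1.645)·0.266 = 6.260.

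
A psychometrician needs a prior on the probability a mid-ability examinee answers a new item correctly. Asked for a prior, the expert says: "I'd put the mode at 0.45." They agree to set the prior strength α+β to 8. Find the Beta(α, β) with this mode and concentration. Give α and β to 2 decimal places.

α = 3.70, β = 4.30

For α,β > 1 the Beta mode is (α−1)/(α+β−2). With α+β = 8, the mode is (α−1)/6.
Set (α−1)/6 = 0.45 → α = 1 + 0.45·6 = 3.70.
β = 8 − α = 4.30.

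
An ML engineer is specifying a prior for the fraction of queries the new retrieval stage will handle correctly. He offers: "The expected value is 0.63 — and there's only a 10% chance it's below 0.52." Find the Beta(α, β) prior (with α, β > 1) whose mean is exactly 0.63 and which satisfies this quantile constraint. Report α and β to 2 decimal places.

α ≈ 20.34, β ≈ 11.94

With mean 0.63 fixed, write α = 0.63s, β = 0.37s where s = α+β.
Need P(θ < 0.52) = 0.1 under Beta(0.63s, 0.37s). Normal approximation: (q−m)/√(m(1−m)/s) ≈ z_{0.1} = -1.28, so s ≈ 0.63·0.37·(-1.28)²/(0.52−0.63)² = 31.6.
At s = 31.6: P(θ<0.52) ≈ 0.102. Adjusting to match 0.1 gives s ≈ 32.28.
So α = 0.63·32.28 ≈ 20.34, β = 0.37·32.28 ≈ 11.94.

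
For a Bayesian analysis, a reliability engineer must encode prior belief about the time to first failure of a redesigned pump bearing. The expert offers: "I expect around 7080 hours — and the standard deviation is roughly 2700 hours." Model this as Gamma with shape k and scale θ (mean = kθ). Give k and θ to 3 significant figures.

For Gamma(k, scale θ): mean = kθ, variance = kθ², so CV = 1/√k.
CV = SD/mean = 2700/7080 = 0.3814, hence k = 1/CV² = 6.88.
Then θ = mean/k = 7080/6.88 = 1030.

k ≈ 6.88, θ ≈ 1030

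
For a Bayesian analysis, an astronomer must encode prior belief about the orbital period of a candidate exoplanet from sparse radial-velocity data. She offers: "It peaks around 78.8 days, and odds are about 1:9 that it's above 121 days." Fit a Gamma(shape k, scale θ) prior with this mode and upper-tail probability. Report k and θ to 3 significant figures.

k ≈ 11.2, θ ≈ 7.76

Gamma(k,θ) with k>1 has mode (k−1)θ, so θ = 78.8/(k−1).
Need P(X < 121) = 0.9 with θ tied to k this way. Start at k = 2, θ = 78.8: P(X<121) ≈ 0.454.
Too low — raise k to concentrate. Iterating converges to k ≈ 11.2.
Then θ = 78.8/(11.2−1) ≈ 7.76.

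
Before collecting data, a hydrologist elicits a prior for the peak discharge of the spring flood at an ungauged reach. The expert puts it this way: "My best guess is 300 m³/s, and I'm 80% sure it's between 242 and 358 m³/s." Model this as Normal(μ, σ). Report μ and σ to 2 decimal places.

A symmetric 80% interval runs μ ± z·σ with z = 1.282.
Half-width = 58, so σ = 58/1.282 = 45.26.
μ is the stated best guess, 300.00.

μ = 300.00, σ = 45.26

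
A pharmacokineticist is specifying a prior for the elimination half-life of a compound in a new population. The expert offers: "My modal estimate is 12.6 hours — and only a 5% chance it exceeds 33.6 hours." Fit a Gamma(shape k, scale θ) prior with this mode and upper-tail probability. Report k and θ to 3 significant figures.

k ≈ 3.8, θ ≈ 4.5

Gamma(k,θ) with k>1 has mode (k−1)θ, so θ = 12.6/(k−1).
Need P(X < 33.6) = 0.95 with θ tied to k this way. Start at k = 2, θ = 12.6: P(X<33.6) ≈ 0.745.
Too low — raise k to concentrate. Iterating converges to k ≈ 3.8.
Then θ = 12.6/(3.8−1) ≈ 4.5.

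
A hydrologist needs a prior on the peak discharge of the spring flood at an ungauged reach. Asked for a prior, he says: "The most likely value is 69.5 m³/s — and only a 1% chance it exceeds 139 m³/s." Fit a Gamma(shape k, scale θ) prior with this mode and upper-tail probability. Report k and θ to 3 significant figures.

k ≈ 11.2, θ ≈ 6.8

Gamma(k,θ) with k>1 has mode (k−1)θ, so θ = 69.5/(k−1).
Need P(X < 139) = 0.99 with θ tied to k this way. Start at k = 2, θ = 69.5: P(X<139) ≈ 0.594.
Too low — raise k to concentrate. Iterating converges to k ≈ 11.2.
Then θ = 69.5/(11.2−1) ≈ 6.8.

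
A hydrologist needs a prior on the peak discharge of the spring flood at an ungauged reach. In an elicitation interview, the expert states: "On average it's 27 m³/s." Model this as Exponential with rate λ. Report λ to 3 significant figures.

λ ≈ 0.037

Exponential mean = 1/λ, so λ = 1/27.0 = 0.037.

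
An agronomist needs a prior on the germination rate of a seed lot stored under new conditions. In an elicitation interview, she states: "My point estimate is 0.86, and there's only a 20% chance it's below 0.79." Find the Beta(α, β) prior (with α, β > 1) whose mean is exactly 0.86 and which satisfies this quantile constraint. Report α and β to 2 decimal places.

With mean 0.86 fixed, write α = 0.86s, β = 0.14s where s = α+β.
Need P(θ < 0.79) = 0.2 under Beta(0.86s, 0.14s). Normal approximation: (q−m)/√(m(1−m)/s) ≈ z_{0.2} = -0.842, so s ≈ 0.86·0.14·(-0.842)²/(0.79−0.86)² = 17.4.
At s = 17.4: P(θ<0.79) ≈ 0.183. Adjusting to match 0.2 gives s ≈ 13.84.
So α = 0.86·13.84 ≈ 11.90, β = 0.14·13.84 ≈ 1.94.

α ≈ 11.90, β ≈ 1.94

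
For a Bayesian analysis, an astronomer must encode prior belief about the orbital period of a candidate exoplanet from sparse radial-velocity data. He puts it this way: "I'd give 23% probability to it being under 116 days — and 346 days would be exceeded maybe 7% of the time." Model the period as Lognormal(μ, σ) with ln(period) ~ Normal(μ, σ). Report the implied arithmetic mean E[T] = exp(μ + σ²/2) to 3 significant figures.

If T ~ Lognormal(μ,σ) then ln T ~ Normal(μ,σ), so the p-quantile of ln T is μ + z_p·σ.
ln(116) = 4.754 and ln(346) = 5.846; z_{0.23} = -0.7388, z_{0.93} = 1.476.
σ = (5.846 − 4.754)/(1.476 − (-0.7388)) = 0.493.
μ = 4.754 − (-0.7388)·0.493 = 5.118.
E[T] = exp(μ + σ²/2) = exp(5.118 + 0.1218) = 189 days.

E[T] ≈ 189 days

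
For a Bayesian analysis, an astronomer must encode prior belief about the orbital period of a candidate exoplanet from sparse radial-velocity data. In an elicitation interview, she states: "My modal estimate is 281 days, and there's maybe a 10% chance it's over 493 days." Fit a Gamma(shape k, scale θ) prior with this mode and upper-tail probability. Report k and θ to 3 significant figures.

k ≈ 7.01, θ ≈ 46.8

Gamma(k,θ) with k>1 has mode (k−1)θ, so θ = 281/(k−1).
Need P(X < 493) = 0.9 with θ tied to k this way. Start at k = 2, θ = 281: P(X<493) ≈ 0.523.
Too low — raise k to concentrate. Iterating converges to k ≈ 7.01.
Then θ = 281/(7.01−1) ≈ 46.8.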